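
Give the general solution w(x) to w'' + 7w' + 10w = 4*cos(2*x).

Characteristic equation r² + 7r + 10 = 0 factors as (r + 5)(r + 2) = 0, so r = -5, -2.
Hence w_h = C1*exp(-5*x) + C2*exp(-2*x).
Try w_p = A*cos(2*x) + B*sin(2*x). Substituting and equating the coefficients of cos(2x) and sin(2x) gives A = 3/29, B = 7/29, so w_p = 3*cos(2*x)/29 + 7*sin(2*x)/29.

w = 3*cos(2*x)/29 + 7*sin(2*x)/29 + C1*exp(-5*x) + C2*exp(-2*x)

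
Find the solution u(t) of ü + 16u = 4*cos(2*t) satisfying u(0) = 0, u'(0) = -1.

u = -cos(4*t)/3 - sin(4*t)/4 + cos(2*t)/3

Characteristic equation r² + 16 = 0 has discriminant (0)² - 4·(16) = -64 < 0, so r = ± 4i.
Hence u_h = C1*cos(4*t) + C2*sin(4*t).
Try u_p = A*cos(2*t) + B*sin(2*t). Substituting and equating the coefficients of cos(2t) and sin(2t) gives A = 1/3, B = 0, so u_p = cos(2*t)/3.
General solution: u = cos(2*t)/3 + C1*cos(4*t) + C2*sin(4*t).
Apply the initial conditions: u(0) = 1/3 + C1 = 0 and u'(0) = 4*C2 = -1. Solving gives C1 = -1/3, C2 = -1/4.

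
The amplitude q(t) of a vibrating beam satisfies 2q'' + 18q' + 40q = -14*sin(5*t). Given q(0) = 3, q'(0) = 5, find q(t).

q = -163*exp(-5*t)/10 + 7*sin(5*t)/410 + 63*cos(5*t)/410 + 785*exp(-4*t)/41

Divide through by 2: q'' + 9q' + 20q = -7*sin(5*t).
Characteristic equation r² + 9r + 20 = 0 factors as (r + 5)(r + 4) = 0, so r = -5, -4.
Hence q_h = C1*exp(-5*t) + C2*exp(-4*t).
Try q_p = A*cos(5*t) + B*sin(5*t). Substituting and equating the coefficients of cos(5t) and sin(5t) gives A = 63/410, B = 7/410, so q_p = 7*sin(5*t)/410 + 63*cos(5*t)/410.
General solution: q = 7*sin(5*t)/410 + 63*cos(5*t)/410 + C1*exp(-5*t) + C2*exp(-4*t).
Apply the initial conditions: q(0) = 63/410 + C1 + C2 = 3 and q'(0) = 7/82 - 5*C1 - 4*C2 = 5. Solving gives C1 = -163/10, C2 = 785/41.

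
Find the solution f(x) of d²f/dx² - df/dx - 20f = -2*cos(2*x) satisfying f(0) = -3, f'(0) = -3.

f = -445*exp(5*x)/261 - 62*exp(-4*x)/45 + sin(2*x)/145 + 12*cos(2*x)/145

Characteristic equation r² - r - 20 = 0 factors as (r - 5)(r + 4) = 0, so r = 5, -4.
Hence f_h = C1*exp(5*x) + C2*exp(-4*x).
Try f_p = A*cos(2*x) + B*sin(2*x). Substituting and equating the coefficients of cos(2x) and sin(2x) gives A = 12/145, B = 1/145, so f_p = sin(2*x)/145 + 12*cos(2*x)/145.
General solution: f = sin(2*x)/145 + 12*cos(2*x)/145 + C1*exp(5*x) + C2*exp(-4*x).
Apply the initial conditions: f(0) = 12/145 + C1 + C2 = -3 and f'(0) = 2/145 - 4*C2 + 5*C1 = -3. Solving gives C1 = -445/261, C2 = -62/45.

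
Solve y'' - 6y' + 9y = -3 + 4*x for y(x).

y = -1/27 + 4*x/9 + C1*exp(3*x) + C2*x*exp(3*x)

Characteristic equation r² - 6r + 9 = 0 has discriminant (-6)² - 4·(9) = 0, so r = 3 is a repeated root.
Hence y_h = (C1 + C2*x)*exp(3*x).
For the particular solution try y_p = A0 + A1*x. Substituting and matching coefficients of each power of x gives A0 = -1/27, A1 = 4/9, so y_p = -1/27 + 4*x/9.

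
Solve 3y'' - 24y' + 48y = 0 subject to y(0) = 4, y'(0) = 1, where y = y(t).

y = 4*exp(4*t) - 15*t*exp(4*t)

Divide through by 3: y'' - 8y' + 16y = 0.
Characteristic equation r² - 8r + 16 = 0 has discriminant (-8)² - 4·(16) = 0, so r = 4 is a repeated root.
Hence y_h = (C1 + C2*t)*exp(4*t).
Apply the initial conditions: y(0) = C1 = 4 and y'(0) = C2 + 4*C1 = 1. Solving gives C1 = 4, C2 = -15.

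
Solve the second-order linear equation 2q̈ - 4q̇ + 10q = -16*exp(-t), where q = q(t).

Divide through by 2: q'' - 2q' + 5q = -8*exp(-t).
Characteristic equation r² - 2r + 5 = 0 has discriminant (-2)² - 4·(5) = -16 < 0, so r = 1 ± 2i.
Hence q_h = C1*cos(2*t)*exp(t) + C2*exp(t)*sin(2*t).
Try q_p = A*exp(-t). Substituting into the equation and dividing by exp(-t) gives A = -1, so q_p = -exp(-t).

q = -exp(-t) + C1*cos(2*t)*exp(t) + C2*exp(t)*sin(2*t)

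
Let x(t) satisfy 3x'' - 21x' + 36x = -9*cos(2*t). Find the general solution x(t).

Divide through by 3: x'' - 7x' + 12x = -3*cos(2*t).
Characteristic equation r² - 7r + 12 = 0 factors as (r - 3)(r - 4) = 0, so r = 3, 4.
Hence x_h = C1*exp(3*t) + C2*exp(4*t).
Try x_p = A*cos(2*t) + B*sin(2*t). Substituting and equating the coefficients of cos(2t) and sin(2t) gives A = -6/65, B = 21/130, so x_p = -6*cos(2*t)/65 + 21*sin(2*t)/130.

x = -6*cos(2*t)/65 + 21*sin(2*t)/130 + C1*exp(3*t) + C2*exp(4*t)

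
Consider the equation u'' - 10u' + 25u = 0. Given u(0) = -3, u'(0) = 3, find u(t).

u = -3*exp(5*t) + 18*t*exp(5*t)

Characteristic equation r² - 10r + 25 = 0 has discriminant (-10)² - 4·(25) = 0, so r = 5 is a repeated root.
Hence u_h = (C1 + C2*t)*exp(5*t).
Apply the initial conditions: u(0) = C1 = -3 and u'(0) = C2 + 5*C1 = 3. Solving gives C1 = -3, C2 = 18.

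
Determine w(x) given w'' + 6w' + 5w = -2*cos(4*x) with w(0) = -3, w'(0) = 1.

Characteristic equation r² + 6r + 5 = 0 factors as (r + 1)(r + 5) = 0, so r = -1, -5.
Hence w_h = C1*exp(-x) + C2*exp(-5*x).
Try w_p = A*cos(4*x) + B*sin(4*x). Substituting and equating the coefficients of cos(4x) and sin(4x) gives A = 22/697, B = -48/697, so w_p = -48*sin(4*x)/697 + 22*cos(4*x)/697.
General solution: w = -48*sin(4*x)/697 + 22*cos(4*x)/697 + C1*exp(-x) + C2*exp(-5*x).
Apply the initial conditions: w(0) = 22/697 + C1 + C2 = -3 and w'(0) = -192/697 - C1 - 5*C2 = 1. Solving gives C1 = -59/17, C2 = 18/41.

w = -59*exp(-x)/17 - 48*sin(4*x)/697 + 18*exp(-5*x)/41 + 22*cos(4*x)/697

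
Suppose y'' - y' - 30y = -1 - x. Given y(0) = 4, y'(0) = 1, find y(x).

y = 29/900 + x/30 + 571*exp(-5*x)/275 + 749*exp(6*x)/396

Characteristic equation r² - r - 30 = 0 factors as (r - 6)(r + 5) = 0, so r = 6, -5.
Hence y_h = C1*exp(6*x) + C2*exp(-5*x).
For the particular solution try y_p = A0 + A1*x. Substituting and matching coefficients of each power of x gives A0 = 29/900, A1 = 1/30, so y_p = 29/900 + x/30.
General solution: y = 29/900 + x/30 + C1*exp(6*x) + C2*exp(-5*x).
Apply the initial conditions: y(0) = 29/900 + C1 + C2 = 4 and y'(0) = 1/30 - 5*C2 + 6*C1 = 1. Solving gives C1 = 749/396, C2 = 571/275.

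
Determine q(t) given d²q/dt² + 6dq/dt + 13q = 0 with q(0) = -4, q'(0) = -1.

Characteristic equation r² + 6r + 13 = 0 has discriminant (6)² - 4·(13) = -16 < 0, so r = -3 ± 2i.
Hence q_h = C1*cos(2*t)*exp(-3*t) + C2*exp(-3*t)*sin(2*t).
Apply the initial conditions: q(0) = C1 = -4 and q'(0) = -3*C1 + 2*C2 = -1. Solving gives C1 = -4, C2 = -13/2.

q = -4*cos(2*t)*exp(-3*t) - 13*exp(-3*t)*sin(2*t)/2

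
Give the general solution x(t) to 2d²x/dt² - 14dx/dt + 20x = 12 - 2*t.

x = 53/100 - t/10 + C1*exp(5*t) + C2*exp(2*t)

Divide through by 2: x'' - 7x' + 10x = 6 - t.
Characteristic equation r² - 7r + 10 = 0 factors as (r - 5)(r - 2) = 0, so r = 5, 2.
Hence x_h = C1*exp(5*t) + C2*exp(2*t).
For the particular solution try x_p = A0 + A1*t. Substituting and matching coefficients of each power of t gives A0 = 53/100, A1 = -1/10, so x_p = 53/100 - t/10.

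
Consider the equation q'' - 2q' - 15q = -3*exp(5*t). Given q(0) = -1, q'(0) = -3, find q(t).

Characteristic equation r² - 2r - 15 = 0 factors as (r - 5)(r + 3) = 0, so r = 5, -3.
Hence q_h = C1*exp(5*t) + C2*exp(-3*t).
Since exp(5*t) solves the homogeneous equation (r = 5 is a root of multiplicity 1), multiply the trial by t. Try q_p = A*t*exp(5*t). Substituting into the equation and dividing by exp(5*t) gives A = -3/8, so q_p = -3*t*exp(5*t)/8.
General solution: q = C1*exp(5*t) + C2*exp(-3*t) - 3*t*exp(5*t)/8.
Apply the initial conditions: q(0) = C1 + C2 = -1 and q'(0) = -3/8 - 3*C2 + 5*C1 = -3. Solving gives C1 = -45/64, C2 = -19/64.

q = -45*exp(5*t)/64 - 19*exp(-3*t)/64 - 3*t*exp(5*t)/8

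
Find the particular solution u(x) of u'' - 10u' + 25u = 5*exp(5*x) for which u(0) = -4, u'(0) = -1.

u = -4*exp(5*x) + 19*x*exp(5*x) + 5*x**2*exp(5*x)/2

Characteristic equation r² - 10r + 25 = 0 has discriminant (-10)² - 4·(25) = 0, so r = 5 is a repeated root.
Hence u_h = (C1 + C2*x)*exp(5*x).
Since exp(5*x) solves the homogeneous equation (r = 5 is a root of multiplicity 2), multiply the trial by x^2. Try u_p = A*x^2*exp(5*x). Substituting into the equation and dividing by exp(5*x) gives A = 5/2, so u_p = 5*x^2*exp(5*x)/2.
General solution: u = C1*exp(5*x) + 5*x^2*exp(5*x)/2 + C2*x*exp(5*x).
Apply the initial conditions: u(0) = C1 = -4 and u'(0) = C2 + 5*C1 = -1. Solving gives C1 = -4, C2 = 19.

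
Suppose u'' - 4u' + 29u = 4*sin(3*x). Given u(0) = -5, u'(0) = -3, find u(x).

u = 3*cos(3*x)/34 + 5*sin(3*x)/34 - 173*cos(5*x)*exp(2*x)/34 + 229*exp(2*x)*sin(5*x)/170

Characteristic equation r² - 4r + 29 = 0 has discriminant (-4)² - 4·(29) = -100 < 0, so r = 2 ± 5i.
Hence u_h = C1*cos(5*x)*exp(2*x) + C2*exp(2*x)*sin(5*x).
Try u_p = A*cos(3*x) + B*sin(3*x). Substituting and equating the coefficients of cos(3x) and sin(3x) gives A = 3/34, B = 5/34, so u_p = 3*cos(3*x)/34 + 5*sin(3*x)/34.
General solution: u = 3*cos(3*x)/34 + 5*sin(3*x)/34 + C1*cos(5*x)*exp(2*x) + C2*exp(2*x)*sin(5*x).
Apply the initial conditions: u(0) = 3/34 + C1 = -5 and u'(0) = 15/34 + 2*C1 + 5*C2 = -3. Solving gives C1 = -173/34, C2 = 229/170.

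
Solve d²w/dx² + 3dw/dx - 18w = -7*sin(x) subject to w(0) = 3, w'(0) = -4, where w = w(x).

w = 21*cos(x)/370 + 133*exp(3*x)/90 + 133*sin(x)/370 + 488*exp(-6*x)/333

Characteristic equation r² + 3r - 18 = 0 factors as (r + 6)(r - 3) = 0, so r = -6, 3.
Hence w_h = C1*exp(-6*x) + C2*exp(3*x).
Try w_p = A*cos(x) + B*sin(x). Substituting and equating the coefficients of cos(x) and sin(x) gives A = 21/370, B = 133/370, so w_p = 21*cos(x)/370 + 133*sin(x)/370.
General solution: w = 21*cos(x)/370 + 133*sin(x)/370 + C1*exp(-6*x) + C2*exp(3*x).
Apply the initial conditions: w(0) = 21/370 + C1 + C2 = 3 and w'(0) = 133/370 - 6*C1 + 3*C2 = -4. Solving gives C1 = 488/333, C2 = 133/90.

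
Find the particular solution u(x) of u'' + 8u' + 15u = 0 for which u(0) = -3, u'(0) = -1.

u = -8*exp(-3*x) + 5*exp(-5*x)

Characteristic equation r² + 8r + 15 = 0 factors as (r + 5)(r + 3) = 0, so r = -5, -3.
Hence u_h = C1*exp(-5*x) + C2*exp(-3*x).
Apply the initial conditions: u(0) = C1 + C2 = -3 and u'(0) = -5*C1 - 3*C2 = -1. Solving gives C1 = 5, C2 = -8.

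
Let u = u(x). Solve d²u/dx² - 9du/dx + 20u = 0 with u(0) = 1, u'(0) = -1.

u = -5*exp(5*x) + 6*exp(4*x)

Characteristic equation r² - 9r + 20 = 0 factors as (r - 5)(r - 4) = 0, so r = 5, 4.
Hence u_h = C1*exp(5*x) + C2*exp(4*x).
Apply the initial conditions: u(0) = C1 + C2 = 1 and u'(0) = 4*C2 + 5*C1 = -1. Solving gives C1 = -5, C2 = 6.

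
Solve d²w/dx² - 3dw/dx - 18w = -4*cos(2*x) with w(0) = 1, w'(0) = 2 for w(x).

w = 3*sin(2*x)/65 + 11*cos(2*x)/65 + 22*exp(6*x)/45 + 40*exp(-3*x)/117

Characteristic equation r² - 3r - 18 = 0 factors as (r + 3)(r - 6) = 0, so r = -3, 6.
Hence w_h = C1*exp(-3*x) + C2*exp(6*x).
Try w_p = A*cos(2*x) + B*sin(2*x). Substituting and equating the coefficients of cos(2x) and sin(2x) gives A = 11/65, B = 3/65, so w_p = 3*sin(2*x)/65 + 11*cos(2*x)/65.
General solution: w = 3*sin(2*x)/65 + 11*cos(2*x)/65 + C1*exp(-3*x) + C2*exp(6*x).
Apply the initial conditions: w(0) = 11/65 + C1 + C2 = 1 and w'(0) = 6/65 - 3*C1 + 6*C2 = 2. Solving gives C1 = 40/117, C2 = 22/45.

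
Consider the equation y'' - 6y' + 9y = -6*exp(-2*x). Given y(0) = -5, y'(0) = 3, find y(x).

Characteristic equation r² - 6r + 9 = 0 has discriminant (-6)² - 4·(9) = 0, so r = 3 is a repeated root.
Hence y_h = (C1 + C2*x)*exp(3*x).
Try y_p = A*exp(-2*x). Substituting into the equation and dividing by exp(-2*x) gives A = -6/25, so y_p = -6*exp(-2*x)/25.
General solution: y = -6*exp(-2*x)/25 + C1*exp(3*x) + C2*x*exp(3*x).
Apply the initial conditions: y(0) = -6/25 + C1 = -5 and y'(0) = 12/25 + C2 + 3*C1 = 3. Solving gives C1 = -119/25, C2 = 84/5.

y = -119*exp(3*x)/25 - 6*exp(-2*x)/25 + 84*x*exp(3*x)/5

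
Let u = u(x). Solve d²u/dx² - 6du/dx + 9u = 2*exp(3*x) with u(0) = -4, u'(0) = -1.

Characteristic equation r² - 6r + 9 = 0 has discriminant (-6)² - 4·(9) = 0, so r = 3 is a repeated root.
Hence u_h = (C1 + C2*x)*exp(3*x).
Since exp(3*x) solves the homogeneous equation (r = 3 is a root of multiplicity 2), multiply the trial by x^2. Try u_p = A*x^2*exp(3*x). Substituting into the equation and dividing by exp(3*x) gives A = 1, so u_p = x^2*exp(3*x).
General solution: u = C1*exp(3*x) + x^2*exp(3*x) + C2*x*exp(3*x).
Apply the initial conditions: u(0) = C1 = -4 and u'(0) = C2 + 3*C1 = -1. Solving gives C1 = -4, C2 = 11.

u = -4*exp(3*x) + x**2*exp(3*x) + 11*x*exp(3*x)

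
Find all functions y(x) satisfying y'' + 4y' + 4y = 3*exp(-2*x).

y = C1*exp(-2*x) + 3*x**2*exp(-2*x)/2 + C2*x*exp(-2*x)

Characteristic equation r² + 4r + 4 = 0 has discriminant (4)² - 4·(4) = 0, so r = -2 is a repeated root.
Hence y_h = (C1 + C2*x)*exp(-2*x).
Since exp(-2*x) solves the homogeneous equation (r = -2 is a root of multiplicity 2), multiply the trial by x^2. Try y_p = A*x^2*exp(-2*x). Substituting into the equation and dividing by exp(-2*x) gives A = 3/2, so y_p = 3*x^2*exp(-2*x)/2.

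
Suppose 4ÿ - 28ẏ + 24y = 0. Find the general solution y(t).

Divide through by 4: y'' - 7y' + 6y = 0.
Characteristic equation r² - 7r + 6 = 0 factors as (r - 1)(r - 6) = 0, so r = 1, 6.
Hence y_h = C1*exp(t) + C2*exp(6*t).

y = C1*exp(t) + C2*exp(6*t)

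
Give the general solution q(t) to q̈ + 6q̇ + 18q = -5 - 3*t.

Characteristic equation r² + 6r + 18 = 0 has discriminant (6)² - 4·(18) = -36 < 0, so r = -3 ± 3i.
Hence q_h = C1*cos(3*t)*exp(-3*t) + C2*exp(-3*t)*sin(3*t).
For the particular solution try q_p = A0 + A1*t. Substituting and matching coefficients of each power of t gives A0 = -2/9, A1 = -1/6, so q_p = -2/9 - t/6.

q = -2/9 - t/6 + C1*cos(3*t)*exp(-3*t) + C2*exp(-3*t)*sin(3*t)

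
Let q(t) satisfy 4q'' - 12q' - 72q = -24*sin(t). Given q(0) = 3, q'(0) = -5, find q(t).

Divide through by 4: q'' - 3q' - 18q = -6*sin(t).
Characteristic equation r² - 3r - 18 = 0 factors as (r + 3)(r - 6) = 0, so r = -3, 6.
Hence q_h = C1*exp(-3*t) + C2*exp(6*t).
Try q_p = A*cos(t) + B*sin(t). Substituting and equating the coefficients of cos(t) and sin(t) gives A = -9/185, B = 57/185, so q_p = -9*cos(t)/185 + 57*sin(t)/185.
General solution: q = -9*cos(t)/185 + 57*sin(t)/185 + C1*exp(-3*t) + C2*exp(6*t).
Apply the initial conditions: q(0) = -9/185 + C1 + C2 = 3 and q'(0) = 57/185 - 3*C1 + 6*C2 = -5. Solving gives C1 = 118/45, C2 = 142/333.

q = -9*cos(t)/185 + 57*sin(t)/185 + 118*exp(-3*t)/45 + 142*exp(6*t)/333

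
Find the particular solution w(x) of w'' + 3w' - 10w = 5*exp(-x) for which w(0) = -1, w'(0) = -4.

w = -22*exp(2*x)/21 - 5*exp(-x)/12 + 13*exp(-5*x)/28

Characteristic equation r² + 3r - 10 = 0 factors as (r + 5)(r - 2) = 0, so r = -5, 2.
Hence w_h = C1*exp(-5*x) + C2*exp(2*x).
Try w_p = A*exp(-x). Substituting into the equation and dividing by exp(-x) gives A = -5/12, so w_p = -5*exp(-x)/12.
General solution: w = -5*exp(-x)/12 + C1*exp(-5*x) + C2*exp(2*x).
Apply the initial conditions: w(0) = -5/12 + C1 + C2 = -1 and w'(0) = 5/12 - 5*C1 + 2*C2 = -4. Solving gives C1 = 13/28, C2 = -22/21.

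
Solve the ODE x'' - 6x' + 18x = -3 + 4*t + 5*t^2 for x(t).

x = -5/81 + 5*t**2/18 + 11*t/27 + C1*cos(3*t)*exp(3*t) + C2*exp(3*t)*sin(3*t)

Characteristic equation r² - 6r + 18 = 0 has discriminant (-6)² - 4·(18) = -36 < 0, so r = 3 ± 3i.
Hence x_h = C1*cos(3*t)*exp(3*t) + C2*exp(3*t)*sin(3*t).
For the particular solution try x_p = A0 + A1*t + A2*t^2. Substituting and matching coefficients of each power of t gives A0 = -5/81, A1 = 11/27, A2 = 5/18, so x_p = -5/81 + 5*t^2/18 + 11*t/27.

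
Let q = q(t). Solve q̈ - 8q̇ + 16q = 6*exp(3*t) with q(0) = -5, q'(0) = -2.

q = -11*exp(4*t) + 6*exp(3*t) + 24*t*exp(4*t)

Characteristic equation r² - 8r + 16 = 0 has discriminant (-8)² - 4·(16) = 0, so r = 4 is a repeated root.
Hence q_h = (C1 + C2*t)*exp(4*t).
Try q_p = A*exp(3*t). Substituting into the equation and dividing by exp(3*t) gives A = 6, so q_p = 6*exp(3*t).
General solution: q = 6*exp(3*t) + C1*exp(4*t) + C2*t*exp(4*t).
Apply the initial conditions: q(0) = 6 + C1 = -5 and q'(0) = 18 + C2 + 4*C1 = -2. Solving gives C1 = -11, C2 = 24.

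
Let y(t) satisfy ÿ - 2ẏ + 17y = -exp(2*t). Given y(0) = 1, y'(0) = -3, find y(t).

Characteristic equation r² - 2r + 17 = 0 has discriminant (-2)² - 4·(17) = -64 < 0, so r = 1 ± 4i.
Hence y_h = C1*cos(4*t)*exp(t) + C2*exp(t)*sin(4*t).
Try y_p = A*exp(2*t). Substituting into the equation and dividing by exp(2*t) gives A = -1/17, so y_p = -exp(2*t)/17.
General solution: y = -exp(2*t)/17 + C1*cos(4*t)*exp(t) + C2*exp(t)*sin(4*t).
Apply the initial conditions: y(0) = -1/17 + C1 = 1 and y'(0) = -2/17 + C1 + 4*C2 = -3. Solving gives C1 = 18/17, C2 = -67/68.

y = -exp(2*t)/17 - 67*exp(t)*sin(4*t)/68 + 18*cos(4*t)*exp(t)/17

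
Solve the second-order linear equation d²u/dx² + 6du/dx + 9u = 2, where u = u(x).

Characteristic equation r² + 6r + 9 = 0 has discriminant (6)² - 4·(9) = 0, so r = -3 is a repeated root.
Hence u_h = (C1 + C2*x)*exp(-3*x).
For the particular solution try u_p = A0. Substituting and matching coefficients of each power of x gives A0 = 2/9, so u_p = 2/9.

u = 2/9 + C1*exp(-3*x) + C2*x*exp(-3*x)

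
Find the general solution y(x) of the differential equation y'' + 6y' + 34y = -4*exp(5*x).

Characteristic equation r² + 6r + 34 = 0 has discriminant (6)² - 4·(34) = -100 < 0, so r = -3 ± 5i.
Hence y_h = C1*cos(5*x)*exp(-3*x) + C2*exp(-3*x)*sin(5*x).
Try y_p = A*exp(5*x). Substituting into the equation and dividing by exp(5*x) gives A = -4/89, so y_p = -4*exp(5*x)/89.

y = -4*exp(5*x)/89 + C1*cos(5*x)*exp(-3*x) + C2*exp(-3*x)*sin(5*x)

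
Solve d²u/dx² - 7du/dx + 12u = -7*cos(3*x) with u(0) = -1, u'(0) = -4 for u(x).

u = -53*exp(4*x)/25 - 7*cos(3*x)/150 + 7*exp(3*x)/6 + 49*sin(3*x)/150

Characteristic equation r² - 7r + 12 = 0 factors as (r - 4)(r - 3) = 0, so r = 4, 3.
Hence u_h = C1*exp(4*x) + C2*exp(3*x).
Try u_p = A*cos(3*x) + B*sin(3*x). Substituting and equating the coefficients of cos(3x) and sin(3x) gives A = -7/150, B = 49/150, so u_p = -7*cos(3*x)/150 + 49*sin(3*x)/150.
General solution: u = -7*cos(3*x)/150 + 49*sin(3*x)/150 + C1*exp(4*x) + C2*exp(3*x).
Apply the initial conditions: u(0) = -7/150 + C1 + C2 = -1 and u'(0) = 49/50 + 3*C2 + 4*C1 = -4. Solving gives C1 = -53/25, C2 = 7/6.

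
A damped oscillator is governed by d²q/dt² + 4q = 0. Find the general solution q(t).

Characteristic equation r² + 4 = 0 has discriminant (0)² - 4·(4) = -16 < 0, so r = ± 2i.
Hence q_h = C1*cos(2*t) + C2*sin(2*t).

q = C1*cos(2*t) + C2*sin(2*t)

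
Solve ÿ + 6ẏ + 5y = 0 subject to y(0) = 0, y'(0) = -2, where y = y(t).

y = exp(-5*t)/2 - exp(-t)/2

Characteristic equation r² + 6r + 5 = 0 factors as (r + 5)(r + 1) = 0, so r = -5, -1.
Hence y_h = C1*exp(-5*t) + C2*exp(-t).
Apply the initial conditions: y(0) = C1 + C2 = 0 and y'(0) = -C2 - 5*C1 = -2. Solving gives C1 = 1/2, C2 = -1/2.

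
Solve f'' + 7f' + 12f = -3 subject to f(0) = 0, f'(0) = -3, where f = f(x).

f = -1/4 - 2*exp(-3*x) + 9*exp(-4*x)/4

Characteristic equation r² + 7r + 12 = 0 factors as (r + 3)(r + 4) = 0, so r = -3, -4.
Hence f_h = C1*exp(-3*x) + C2*exp(-4*x).
For the particular solution try f_p = A0. Substituting and matching coefficients of each power of x gives A0 = -1/4, so f_p = -1/4.
General solution: f = -1/4 + C1*exp(-3*x) + C2*exp(-4*x).
Apply the initial conditions: f(0) = -1/4 + C1 + C2 = 0 and f'(0) = -4*C2 - 3*C1 = -3. Solving gives C1 = -2, C2 = 9/4.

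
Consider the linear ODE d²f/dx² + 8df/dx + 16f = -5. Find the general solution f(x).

Characteristic equation r² + 8r + 16 = 0 has discriminant (8)² - 4·(16) = 0, so r = -4 is a repeated root.
Hence f_h = (C1 + C2*x)*exp(-4*x).
For the particular solution try f_p = A0. Substituting and matching coefficients of each power of x gives A0 = -5/16, so f_p = -5/16.

f = -5/16 + C1*exp(-4*x) + C2*x*exp(-4*x)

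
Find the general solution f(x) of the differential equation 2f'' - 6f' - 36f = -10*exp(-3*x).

f = C1*exp(6*x) + C2*exp(-3*x) + 5*x*exp(-3*x)/9

Divide through by 2: f'' - 3f' - 18f = -5*exp(-3*x).
Characteristic equation r² - 3r - 18 = 0 factors as (r - 6)(r + 3) = 0, so r = 6, -3.
Hence f_h = C1*exp(6*x) + C2*exp(-3*x).
Since exp(-3*x) solves the homogeneous equation (r = -3 is a root of multiplicity 1), multiply the trial by x. Try f_p = A*x*exp(-3*x). Substituting into the equation and dividing by exp(-3*x) gives A = 5/9, so f_p = 5*x*exp(-3*x)/9.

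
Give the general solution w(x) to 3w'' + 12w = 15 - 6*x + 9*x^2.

w = 7/8 - x/2 + 3*x**2/4 + C1*cos(2*x) + C2*sin(2*x)

Divide through by 3: w'' + 4w = 5 - 2*x + 3*x^2.
Characteristic equation r² + 4 = 0 has discriminant (0)² - 4·(4) = -16 < 0, so r = ± 2i.
Hence w_h = C1*cos(2*x) + C2*sin(2*x).
For the particular solution try w_p = A0 + A1*x + A2*x^2. Substituting and matching coefficients of each power of x gives A0 = 7/8, A1 = -1/2, A2 = 3/4, so w_p = 7/8 - x/2 + 3*x^2/4.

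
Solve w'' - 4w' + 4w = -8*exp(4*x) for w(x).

Characteristic equation r² - 4r + 4 = 0 has discriminant (-4)² - 4·(4) = 0, so r = 2 is a repeated root.
Hence w_h = (C1 + C2*x)*exp(2*x).
Try w_p = A*exp(4*x). Substituting into the equation and dividing by exp(4*x) gives A = -2, so w_p = -2*exp(4*x).

w = -2*exp(4*x) + C1*exp(2*x) + C2*x*exp(2*x)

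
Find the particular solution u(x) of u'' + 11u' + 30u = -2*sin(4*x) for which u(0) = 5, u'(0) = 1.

Characteristic equation r² + 11r + 30 = 0 factors as (r + 5)(r + 6) = 0, so r = -5, -6.
Hence u_h = C1*exp(-5*x) + C2*exp(-6*x).
Try u_p = A*cos(4*x) + B*sin(4*x). Substituting and equating the coefficients of cos(4x) and sin(4x) gives A = 22/533, B = -7/533, so u_p = -7*sin(4*x)/533 + 22*cos(4*x)/533.
General solution: u = -7*sin(4*x)/533 + 22*cos(4*x)/533 + C1*exp(-5*x) + C2*exp(-6*x).
Apply the initial conditions: u(0) = 22/533 + C1 + C2 = 5 and u'(0) = -28/533 - 6*C2 - 5*C1 = 1. Solving gives C1 = 1263/41, C2 = -336/13.

u = -336*exp(-6*x)/13 - 7*sin(4*x)/533 + 22*cos(4*x)/533 + 1263*exp(-5*x)/41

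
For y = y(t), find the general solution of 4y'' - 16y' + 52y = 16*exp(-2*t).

y = 4*exp(-2*t)/25 + C1*cos(3*t)*exp(2*t) + C2*exp(2*t)*sin(3*t)

Divide through by 4: y'' - 4y' + 13y = 4*exp(-2*t).
Characteristic equation r² - 4r + 13 = 0 has discriminant (-4)² - 4·(13) = -36 < 0, so r = 2 ± 3i.
Hence y_h = C1*cos(3*t)*exp(2*t) + C2*exp(2*t)*sin(3*t).
Try y_p = A*exp(-2*t). Substituting into the equation and dividing by exp(-2*t) gives A = 4/25, so y_p = 4*exp(-2*t)/25.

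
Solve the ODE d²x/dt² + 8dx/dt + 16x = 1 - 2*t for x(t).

x = 1/8 - t/8 + C1*exp(-4*t) + C2*t*exp(-4*t)

Characteristic equation r² + 8r + 16 = 0 has discriminant (8)² - 4·(16) = 0, so r = -4 is a repeated root.
Hence x_h = (C1 + C2*t)*exp(-4*t).
For the particular solution try x_p = A0 + A1*t. Substituting and matching coefficients of each power of t gives A0 = 1/8, A1 = -1/8, so x_p = 1/8 - t/8.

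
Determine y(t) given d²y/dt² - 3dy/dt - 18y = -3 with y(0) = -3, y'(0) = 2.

y = 1/6 - 7*exp(-3*t)/3 - 5*exp(6*t)/6

Characteristic equation r² - 3r - 18 = 0 factors as (r - 6)(r + 3) = 0, so r = 6, -3.
Hence y_h = C1*exp(6*t) + C2*exp(-3*t).
For the particular solution try y_p = A0. Substituting and matching coefficients of each power of t gives A0 = 1/6, so y_p = 1/6.
General solution: y = 1/6 + C1*exp(6*t) + C2*exp(-3*t).
Apply the initial conditions: y(0) = 1/6 + C1 + C2 = -3 and y'(0) = -3*C2 + 6*C1 = 2. Solving gives C1 = -5/6, C2 = -7/3.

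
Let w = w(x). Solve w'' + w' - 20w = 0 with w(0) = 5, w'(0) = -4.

Characteristic equation r² + r - 20 = 0 factors as (r + 5)(r - 4) = 0, so r = -5, 4.
Hence w_h = C1*exp(-5*x) + C2*exp(4*x).
Apply the initial conditions: w(0) = C1 + C2 = 5 and w'(0) = -5*C1 + 4*C2 = -4. Solving gives C1 = 8/3, C2 = 7/3.

w = 7*exp(4*x)/3 + 8*exp(-5*x)/3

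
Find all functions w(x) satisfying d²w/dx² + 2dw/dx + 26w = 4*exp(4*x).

w = 2*exp(4*x)/25 + C1*cos(5*x)*exp(-x) + C2*exp(-x)*sin(5*x)

Characteristic equation r² + 2r + 26 = 0 has discriminant (2)² - 4·(26) = -100 < 0, so r = -1 ± 5i.
Hence w_h = C1*cos(5*x)*exp(-x) + C2*exp(-x)*sin(5*x).
Try w_p = A*exp(4*x). Substituting into the equation and dividing by exp(4*x) gives A = 2/25, so w_p = 2*exp(4*x)/25.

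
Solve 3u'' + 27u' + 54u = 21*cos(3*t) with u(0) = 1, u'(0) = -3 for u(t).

u = 7*sin(3*t)/30 + 7*cos(3*t)/90 + 11*exp(-3*t)/18 + 14*exp(-6*t)/45

Divide through by 3: u'' + 9u' + 18u = 7*cos(3*t).
Characteristic equation r² + 9r + 18 = 0 factors as (r + 6)(r + 3) = 0, so r = -6, -3.
Hence u_h = C1*exp(-6*t) + C2*exp(-3*t).
Try u_p = A*cos(3*t) + B*sin(3*t). Substituting and equating the coefficients of cos(3t) and sin(3t) gives A = 7/90, B = 7/30, so u_p = 7*sin(3*t)/30 + 7*cos(3*t)/90.
General solution: u = 7*sin(3*t)/30 + 7*cos(3*t)/90 + C1*exp(-6*t) + C2*exp(-3*t).
Apply the initial conditions: u(0) = 7/90 + C1 + C2 = 1 and u'(0) = 7/10 - 6*C1 - 3*C2 = -3. Solving gives C1 = 14/45, C2 = 11/18.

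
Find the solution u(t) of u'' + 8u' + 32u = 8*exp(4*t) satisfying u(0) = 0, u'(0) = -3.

Characteristic equation r² + 8r + 32 = 0 has discriminant (8)² - 4·(32) = -64 < 0, so r = -4 ± 4i.
Hence u_h = C1*cos(4*t)*exp(-4*t) + C2*exp(-4*t)*sin(4*t).
Try u_p = A*exp(4*t). Substituting into the equation and dividing by exp(4*t) gives A = 1/10, so u_p = exp(4*t)/10.
General solution: u = exp(4*t)/10 + C1*cos(4*t)*exp(-4*t) + C2*exp(-4*t)*sin(4*t).
Apply the initial conditions: u(0) = 1/10 + C1 = 0 and u'(0) = 2/5 - 4*C1 + 4*C2 = -3. Solving gives C1 = -1/10, C2 = -19/20.

u = exp(4*t)/10 - 19*exp(-4*t)*sin(4*t)/20 - cos(4*t)*exp(-4*t)/10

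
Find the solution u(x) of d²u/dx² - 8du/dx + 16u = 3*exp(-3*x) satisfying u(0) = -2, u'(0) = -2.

Characteristic equation r² - 8r + 16 = 0 has discriminant (-8)² - 4·(16) = 0, so r = 4 is a repeated root.
Hence u_h = (C1 + C2*x)*exp(4*x).
Try u_p = A*exp(-3*x). Substituting into the equation and dividing by exp(-3*x) gives A = 3/49, so u_p = 3*exp(-3*x)/49.
General solution: u = 3*exp(-3*x)/49 + C1*exp(4*x) + C2*x*exp(4*x).
Apply the initial conditions: u(0) = 3/49 + C1 = -2 and u'(0) = -9/49 + C2 + 4*C1 = -2. Solving gives C1 = -101/49, C2 = 45/7.

u = -101*exp(4*x)/49 + 3*exp(-3*x)/49 + 45*x*exp(4*x)/7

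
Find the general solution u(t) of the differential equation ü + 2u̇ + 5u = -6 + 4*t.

u = -38/25 + 4*t/5 + C1*cos(2*t)*exp(-t) + C2*exp(-t)*sin(2*t)

Characteristic equation r² + 2r + 5 = 0 has discriminant (2)² - 4·(5) = -16 < 0, so r = -1 ± 2i.
Hence u_h = C1*cos(2*t)*exp(-t) + C2*exp(-t)*sin(2*t).
For the particular solution try u_p = A0 + A1*t. Substituting and matching coefficients of each power of t gives A0 = -38/25, A1 = 4/5, so u_p = -38/25 + 4*t/5.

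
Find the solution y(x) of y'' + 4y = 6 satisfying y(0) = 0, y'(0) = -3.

Characteristic equation r² + 4 = 0 has discriminant (0)² - 4·(4) = -16 < 0, so r = ± 2i.
Hence y_h = C1*cos(2*x) + C2*sin(2*x).
For the particular solution try y_p = A0. Substituting and matching coefficients of each power of x gives A0 = 3/2, so y_p = 3/2.
General solution: y = 3/2 + C1*cos(2*x) + C2*sin(2*x).
Apply the initial conditions: y(0) = 3/2 + C1 = 0 and y'(0) = 2*C2 = -3. Solving gives C1 = -3/2, C2 = -3/2.

y = 3/2 - 3*cos(2*x)/2 - 3*sin(2*x)/2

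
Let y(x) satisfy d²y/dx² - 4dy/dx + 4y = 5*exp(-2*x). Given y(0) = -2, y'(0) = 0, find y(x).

Characteristic equation r² - 4r + 4 = 0 has discriminant (-4)² - 4·(4) = 0, so r = 2 is a repeated root.
Hence y_h = (C1 + C2*x)*exp(2*x).
Try y_p = A*exp(-2*x). Substituting into the equation and dividing by exp(-2*x) gives A = 5/16, so y_p = 5*exp(-2*x)/16.
General solution: y = 5*exp(-2*x)/16 + C1*exp(2*x) + C2*x*exp(2*x).
Apply the initial conditions: y(0) = 5/16 + C1 = -2 and y'(0) = -5/8 + C2 + 2*C1 = 0. Solving gives C1 = -37/16, C2 = 21/4.

y = -37*exp(2*x)/16 + 5*exp(-2*x)/16 + 21*x*exp(2*x)/4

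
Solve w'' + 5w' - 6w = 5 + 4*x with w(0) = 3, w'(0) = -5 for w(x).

Characteristic equation r² + 5r - 6 = 0 factors as (r - 1)(r + 6) = 0, so r = 1, -6.
Hence w_h = C1*exp(x) + C2*exp(-6*x).
For the particular solution try w_p = A0 + A1*x. Substituting and matching coefficients of each power of x gives A0 = -25/18, A1 = -2/3, so w_p = -25/18 - 2*x/3.
General solution: w = -25/18 - 2*x/3 + C1*exp(x) + C2*exp(-6*x).
Apply the initial conditions: w(0) = -25/18 + C1 + C2 = 3 and w'(0) = -2/3 + C1 - 6*C2 = -5. Solving gives C1 = 22/7, C2 = 157/126.

w = -25/18 - 2*x/3 + 22*exp(x)/7 + 157*exp(-6*x)/126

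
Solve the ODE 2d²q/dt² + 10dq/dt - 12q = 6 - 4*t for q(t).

q = -2/9 + t/3 + C1*exp(-6*t) + C2*exp(t)

Divide through by 2: q'' + 5q' - 6q = 3 - 2*t.
Characteristic equation r² + 5r - 6 = 0 factors as (r + 6)(r - 1) = 0, so r = -6, 1.
Hence q_h = C1*exp(-6*t) + C2*exp(t).
For the particular solution try q_p = A0 + A1*t. Substituting and matching coefficients of each power of t gives A0 = -2/9, A1 = 1/3, so q_p = -2/9 + t/3.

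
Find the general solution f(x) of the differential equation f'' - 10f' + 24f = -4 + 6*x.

f = -1/16 + x/4 + C1*exp(6*x) + C2*exp(4*x)

Characteristic equation r² - 10r + 24 = 0 factors as (r - 6)(r - 4) = 0, so r = 6, 4.
Hence f_h = C1*exp(6*x) + C2*exp(4*x).
For the particular solution try f_p = A0 + A1*x. Substituting and matching coefficients of each power of x gives A0 = -1/16, A1 = 1/4, so f_p = -1/16 + x/4.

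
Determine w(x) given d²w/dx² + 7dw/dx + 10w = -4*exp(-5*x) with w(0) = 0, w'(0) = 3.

w = -5*exp(-5*x)/9 + 5*exp(-2*x)/9 + 4*x*exp(-5*x)/3

Characteristic equation r² + 7r + 10 = 0 factors as (r + 5)(r + 2) = 0, so r = -5, -2.
Hence w_h = C1*exp(-5*x) + C2*exp(-2*x).
Since exp(-5*x) solves the homogeneous equation (r = -5 is a root of multiplicity 1), multiply the trial by x. Try w_p = A*x*exp(-5*x). Substituting into the equation and dividing by exp(-5*x) gives A = 4/3, so w_p = 4*x*exp(-5*x)/3.
General solution: w = C1*exp(-5*x) + C2*exp(-2*x) + 4*x*exp(-5*x)/3.
Apply the initial conditions: w(0) = C1 + C2 = 0 and w'(0) = 4/3 - 5*C1 - 2*C2 = 3. Solving gives C1 = -5/9, C2 = 5/9.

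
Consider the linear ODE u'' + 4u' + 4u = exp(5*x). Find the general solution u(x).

u = exp(5*x)/49 + C1*exp(-2*x) + C2*x*exp(-2*x)

Characteristic equation r² + 4r + 4 = 0 has discriminant (4)² - 4·(4) = 0, so r = -2 is a repeated root.
Hence u_h = (C1 + C2*x)*exp(-2*x).
Try u_p = A*exp(5*x). Substituting into the equation and dividing by exp(5*x) gives A = 1/49, so u_p = exp(5*x)/49.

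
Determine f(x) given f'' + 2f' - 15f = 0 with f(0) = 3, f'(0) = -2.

Characteristic equation r² + 2r - 15 = 0 factors as (r - 3)(r + 5) = 0, so r = 3, -5.
Hence f_h = C1*exp(3*x) + C2*exp(-5*x).
Apply the initial conditions: f(0) = C1 + C2 = 3 and f'(0) = -5*C2 + 3*C1 = -2. Solving gives C1 = 13/8, C2 = 11/8.

f = 11*exp(-5*x)/8 + 13*exp(3*x)/8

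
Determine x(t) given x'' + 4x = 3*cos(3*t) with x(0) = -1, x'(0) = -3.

x = -3*sin(2*t)/2 - 3*cos(3*t)/5 - 2*cos(2*t)/5

Characteristic equation r² + 4 = 0 has discriminant (0)² - 4·(4) = -16 < 0, so r = ± 2i.
Hence x_h = C1*cos(2*t) + C2*sin(2*t).
Try x_p = A*cos(3*t) + B*sin(3*t). Substituting and equating the coefficients of cos(3t) and sin(3t) gives A = -3/5, B = 0, so x_p = -3*cos(3*t)/5.
General solution: x = -3*cos(3*t)/5 + C1*cos(2*t) + C2*sin(2*t).
Apply the initial conditions: x(0) = -3/5 + C1 = -1 and x'(0) = 2*C2 = -3. Solving gives C1 = -2/5, C2 = -3/2.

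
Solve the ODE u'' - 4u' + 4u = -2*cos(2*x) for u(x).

Characteristic equation r² - 4r + 4 = 0 has discriminant (-4)² - 4·(4) = 0, so r = 2 is a repeated root.
Hence u_h = (C1 + C2*x)*exp(2*x).
Try u_p = A*cos(2*x) + B*sin(2*x). Substituting and equating the coefficients of cos(2x) and sin(2x) gives A = 0, B = 1/4, so u_p = sin(2*x)/4.

u = sin(2*x)/4 + C1*exp(2*x) + C2*x*exp(2*x)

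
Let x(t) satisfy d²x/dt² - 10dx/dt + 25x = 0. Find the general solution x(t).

Characteristic equation r² - 10r + 25 = 0 has discriminant (-10)² - 4·(25) = 0, so r = 5 is a repeated root.
Hence x_h = (C1 + C2*t)*exp(5*t).

x = C1*exp(5*t) + C2*t*exp(5*t)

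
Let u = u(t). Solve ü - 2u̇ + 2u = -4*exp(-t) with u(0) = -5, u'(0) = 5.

Characteristic equation r² - 2r + 2 = 0 has discriminant (-2)² - 4·(2) = -4 < 0, so r = 1 ± i.
Hence u_h = C1*cos(t)*exp(t) + C2*exp(t)*sin(t).
Try u_p = A*exp(-t). Substituting into the equation and dividing by exp(-t) gives A = -4/5, so u_p = -4*exp(-t)/5.
General solution: u = -4*exp(-t)/5 + C1*cos(t)*exp(t) + C2*exp(t)*sin(t).
Apply the initial conditions: u(0) = -4/5 + C1 = -5 and u'(0) = 4/5 + C1 + C2 = 5. Solving gives C1 = -21/5, C2 = 42/5.

u = -4*exp(-t)/5 - 21*cos(t)*exp(t)/5 + 42*exp(t)*sin(t)/5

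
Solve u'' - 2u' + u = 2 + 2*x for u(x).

Characteristic equation r² - 2r + 1 = 0 has discriminant (-2)² - 4·(1) = 0, so r = 1 is a repeated root.
Hence u_h = (C1 + C2*x)*exp(x).
For the particular solution try u_p = A0 + A1*x. Substituting and matching coefficients of each power of x gives A0 = 6, A1 = 2, so u_p = 6 + 2*x.

u = 6 + 2*x + C1*exp(x) + C2*x*exp(x)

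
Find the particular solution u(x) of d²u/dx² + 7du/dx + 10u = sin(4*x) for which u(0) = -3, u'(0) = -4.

Characteristic equation r² + 7r + 10 = 0 factors as (r + 5)(r + 2) = 0, so r = -5, -2.
Hence u_h = C1*exp(-5*x) + C2*exp(-2*x).
Try u_p = A*cos(4*x) + B*sin(4*x). Substituting and equating the coefficients of cos(4x) and sin(4x) gives A = -7/205, B = -3/410, so u_p = -7*cos(4*x)/205 - 3*sin(4*x)/410.
General solution: u = -7*cos(4*x)/205 - 3*sin(4*x)/410 + C1*exp(-5*x) + C2*exp(-2*x).
Apply the initial conditions: u(0) = -7/205 + C1 + C2 = -3 and u'(0) = -6/205 - 5*C1 - 2*C2 = -4. Solving gives C1 = 406/123, C2 = -94/15.

u = -94*exp(-2*x)/15 - 7*cos(4*x)/205 - 3*sin(4*x)/410 + 406*exp(-5*x)/123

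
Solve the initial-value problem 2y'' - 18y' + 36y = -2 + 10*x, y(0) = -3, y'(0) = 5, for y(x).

Divide through by 2: y'' - 9y' + 18y = -1 + 5*x.
Characteristic equation r² - 9r + 18 = 0 factors as (r - 6)(r - 3) = 0, so r = 6, 3.
Hence y_h = C1*exp(6*x) + C2*exp(3*x).
For the particular solution try y_p = A0 + A1*x. Substituting and matching coefficients of each power of x gives A0 = 1/12, A1 = 5/18, so y_p = 1/12 + 5*x/18.
General solution: y = 1/12 + 5*x/18 + C1*exp(6*x) + C2*exp(3*x).
Apply the initial conditions: y(0) = 1/12 + C1 + C2 = -3 and y'(0) = 5/18 + 3*C2 + 6*C1 = 5. Solving gives C1 = 503/108, C2 = -209/27.

y = 1/12 - 209*exp(3*x)/27 + 5*x/18 + 503*exp(6*x)/108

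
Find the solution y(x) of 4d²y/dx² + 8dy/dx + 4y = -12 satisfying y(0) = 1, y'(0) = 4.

Divide through by 4: y'' + 2y' + y = -3.
Characteristic equation r² + 2r + 1 = 0 has discriminant (2)² - 4·(1) = 0, so r = -1 is a repeated root.
Hence y_h = (C1 + C2*x)*exp(-x).
For the particular solution try y_p = A0. Substituting and matching coefficients of each power of x gives A0 = -3, so y_p = -3.
General solution: y = -3 + C1*exp(-x) + C2*x*exp(-x).
Apply the initial conditions: y(0) = -3 + C1 = 1 and y'(0) = C2 - C1 = 4. Solving gives C1 = 4, C2 = 8.

y = -3 + 4*exp(-x) + 8*x*exp(-x)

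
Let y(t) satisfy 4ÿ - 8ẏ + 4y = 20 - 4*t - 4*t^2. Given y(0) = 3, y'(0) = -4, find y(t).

Divide through by 4: y'' - 2y' + y = 5 - t - t^2.
Characteristic equation r² - 2r + 1 = 0 has discriminant (-2)² - 4·(1) = 0, so r = 1 is a repeated root.
Hence y_h = (C1 + C2*t)*exp(t).
For the particular solution try y_p = A0 + A1*t + A2*t^2. Substituting and matching coefficients of each power of t gives A0 = -3, A1 = -5, A2 = -1, so y_p = -3 - t^2 - 5*t.
General solution: y = -3 - t^2 - 5*t + C1*exp(t) + C2*t*exp(t).
Apply the initial conditions: y(0) = -3 + C1 = 3 and y'(0) = -5 + C1 + C2 = -4. Solving gives C1 = 6, C2 = -5.

y = -3 - t**2 - 5*t + 6*exp(t) - 5*t*exp(t)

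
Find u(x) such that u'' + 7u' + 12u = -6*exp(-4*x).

u = C1*exp(-3*x) + C2*exp(-4*x) + 6*x*exp(-4*x)

Characteristic equation r² + 7r + 12 = 0 factors as (r + 3)(r + 4) = 0, so r = -3, -4.
Hence u_h = C1*exp(-3*x) + C2*exp(-4*x).
Since exp(-4*x) solves the homogeneous equation (r = -4 is a root of multiplicity 1), multiply the trial by x. Try u_p = A*x*exp(-4*x). Substituting into the equation and dividing by exp(-4*x) gives A = 6, so u_p = 6*x*exp(-4*x).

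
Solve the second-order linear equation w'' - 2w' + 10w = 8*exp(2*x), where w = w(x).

w = 4*exp(2*x)/5 + C1*cos(3*x)*exp(x) + C2*exp(x)*sin(3*x)

Characteristic equation r² - 2r + 10 = 0 has discriminant (-2)² - 4·(10) = -36 < 0, so r = 1 ± 3i.
Hence w_h = C1*cos(3*x)*exp(x) + C2*exp(x)*sin(3*x).
Try w_p = A*exp(2*x). Substituting into the equation and dividing by exp(2*x) gives A = 4/5, so w_p = 4*exp(2*x)/5.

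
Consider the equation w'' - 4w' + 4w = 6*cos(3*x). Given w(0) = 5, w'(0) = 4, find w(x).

w = -72*sin(3*x)/169 - 30*cos(3*x)/169 + 875*exp(2*x)/169 - 66*x*exp(2*x)/13

Characteristic equation r² - 4r + 4 = 0 has discriminant (-4)² - 4·(4) = 0, so r = 2 is a repeated root.
Hence w_h = (C1 + C2*x)*exp(2*x).
Try w_p = A*cos(3*x) + B*sin(3*x). Substituting and equating the coefficients of cos(3x) and sin(3x) gives A = -30/169, B = -72/169, so w_p = -72*sin(3*x)/169 - 30*cos(3*x)/169.
General solution: w = -72*sin(3*x)/169 - 30*cos(3*x)/169 + C1*exp(2*x) + C2*x*exp(2*x).
Apply the initial conditions: w(0) = -30/169 + C1 = 5 and w'(0) = -216/169 + C2 + 2*C1 = 4. Solving gives C1 = 875/169, C2 = -66/13.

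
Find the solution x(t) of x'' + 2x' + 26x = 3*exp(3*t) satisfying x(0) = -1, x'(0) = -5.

Characteristic equation r² + 2r + 26 = 0 has discriminant (2)² - 4·(26) = -100 < 0, so r = -1 ± 5i.
Hence x_h = C1*cos(5*t)*exp(-t) + C2*exp(-t)*sin(5*t).
Try x_p = A*exp(3*t). Substituting into the equation and dividing by exp(3*t) gives A = 3/41, so x_p = 3*exp(3*t)/41.
General solution: x = 3*exp(3*t)/41 + C1*cos(5*t)*exp(-t) + C2*exp(-t)*sin(5*t).
Apply the initial conditions: x(0) = 3/41 + C1 = -1 and x'(0) = 9/41 - C1 + 5*C2 = -5. Solving gives C1 = -44/41, C2 = -258/205.

x = 3*exp(3*t)/41 - 258*exp(-t)*sin(5*t)/205 - 44*cos(5*t)*exp(-t)/41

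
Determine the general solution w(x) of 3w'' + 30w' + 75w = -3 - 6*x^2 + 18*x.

Divide through by 3: w'' + 10w' + 25w = -1 - 2*x^2 + 6*x.
Characteristic equation r² + 10r + 25 = 0 has discriminant (10)² - 4·(25) = 0, so r = -5 is a repeated root.
Hence w_h = (C1 + C2*x)*exp(-5*x).
For the particular solution try w_p = A0 + A1*x + A2*x^2. Substituting and matching coefficients of each power of x gives A0 = -97/625, A1 = 38/125, A2 = -2/25, so w_p = -97/625 - 2*x^2/25 + 38*x/125.

w = -97/625 - 2*x**2/25 + 38*x/125 + C1*exp(-5*x) + C2*x*exp(-5*x)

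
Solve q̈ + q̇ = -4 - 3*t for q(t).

q = C2 - t - 3*t**2/2 + C1*exp(-t)

Characteristic equation r² + r = 0 factors as (r + 1)r = 0, so r = -1, 0.
Hence q_h = C1*exp(-t) + C2.
Since 0 is a characteristic root (multiplicity 1), multiply the polynomial trial by t: try q_p = t*(A0 + A1*t). Substituting and matching coefficients of each power of t gives A0 = -1, A1 = -3/2, so q_p = -t - 3*t^2/2.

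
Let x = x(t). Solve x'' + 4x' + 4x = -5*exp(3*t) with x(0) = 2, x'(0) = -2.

x = -exp(3*t)/5 + 11*exp(-2*t)/5 + 3*t*exp(-2*t)

Characteristic equation r² + 4r + 4 = 0 has discriminant (4)² - 4·(4) = 0, so r = -2 is a repeated root.
Hence x_h = (C1 + C2*t)*exp(-2*t).
Try x_p = A*exp(3*t). Substituting into the equation and dividing by exp(3*t) gives A = -1/5, so x_p = -exp(3*t)/5.
General solution: x = -exp(3*t)/5 + C1*exp(-2*t) + C2*t*exp(-2*t).
Apply the initial conditions: x(0) = -1/5 + C1 = 2 and x'(0) = -3/5 + C2 - 2*C1 = -2. Solving gives C1 = 11/5, C2 = 3.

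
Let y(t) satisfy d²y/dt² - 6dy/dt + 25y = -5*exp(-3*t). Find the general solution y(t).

Characteristic equation r² - 6r + 25 = 0 has discriminant (-6)² - 4·(25) = -64 < 0, so r = 3 ± 4i.
Hence y_h = C1*cos(4*t)*exp(3*t) + C2*exp(3*t)*sin(4*t).
Try y_p = A*exp(-3*t). Substituting into the equation and dividing by exp(-3*t) gives A = -5/52, so y_p = -5*exp(-3*t)/52.

y = -5*exp(-3*t)/52 + C1*cos(4*t)*exp(3*t) + C2*exp(3*t)*sin(4*t)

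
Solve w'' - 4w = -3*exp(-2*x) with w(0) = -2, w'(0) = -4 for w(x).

Characteristic equation r² - 4 = 0 factors as (r - 2)(r + 2) = 0, so r = 2, -2.
Hence w_h = C1*exp(2*x) + C2*exp(-2*x).
Since exp(-2*x) solves the homogeneous equation (r = -2 is a root of multiplicity 1), multiply the trial by x. Try w_p = A*x*exp(-2*x). Substituting into the equation and dividing by exp(-2*x) gives A = 3/4, so w_p = 3*x*exp(-2*x)/4.
General solution: w = C1*exp(2*x) + C2*exp(-2*x) + 3*x*exp(-2*x)/4.
Apply the initial conditions: w(0) = C1 + C2 = -2 and w'(0) = 3/4 - 2*C2 + 2*C1 = -4. Solving gives C1 = -35/16, C2 = 3/16.

w = -35*exp(2*x)/16 + 3*exp(-2*x)/16 + 3*x*exp(-2*x)/4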